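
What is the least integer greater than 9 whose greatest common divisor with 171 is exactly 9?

18

gcd(k, 171) = 9 forces 9 | k; write k = 9s. Then gcd(9s, 9·19) = 9·gcd(s, 19), so need gcd(s, 19) = 1.
9s > 9 gives s ≥ 2. The least s ≥ 2 coprime to 19 is 2, so k = 9·2 = 18.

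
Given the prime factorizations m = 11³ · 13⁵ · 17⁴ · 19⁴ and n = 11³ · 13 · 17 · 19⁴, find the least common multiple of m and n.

max exponent per prime: 11³ · 13⁵ · 17⁴ · 19⁴ = 5379041641202846903

5379041641202846903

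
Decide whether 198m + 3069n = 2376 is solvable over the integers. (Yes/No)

By Bézout, 198m + 3069n = 2376 has integer solutions iff gcd(198, 3069) | 2376.
Euclid: 3069 = 15·198 + 99; 198 = 2·99 + 0. gcd = 99; 2376 mod 99 = 0. Yes.

Yes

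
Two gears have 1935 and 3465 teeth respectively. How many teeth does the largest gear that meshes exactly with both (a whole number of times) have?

45

1935 = 3² · 5 · 43
3465 = 3² · 5 · 7 · 11
Common: 3² · 5 = 45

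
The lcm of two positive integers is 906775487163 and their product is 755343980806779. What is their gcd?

833

From gcd × lcm = pq: gcd = 755343980806779 / 906775487163 = 833.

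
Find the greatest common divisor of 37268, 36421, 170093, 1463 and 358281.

gcd(37268, 36421): 37268 = 1·36421 + 847; 36421 = 43·847 + 0 → 847
gcd(847, 170093): 170093 = 200·847 + 693; 847 = 1·693 + 154; 693 = 4·154 + 77; 154 = 2·77 + 0 → 77
gcd(77, 1463): 1463 = 19·77 + 0 → 77
gcd(77, 358281): 358281 = 4653·77 + 0 → 77

77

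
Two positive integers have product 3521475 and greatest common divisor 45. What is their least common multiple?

78255

gcd·lcm = product, so lcm = 3521475/45 = 78255.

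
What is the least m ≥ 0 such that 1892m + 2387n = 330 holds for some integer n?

Euclid: 2387 = 1·1892 + 495; 1892 = 3·495 + 407; 495 = 1·407 + 88; 407 = 4·88 + 55; 88 = 1·55 + 33; 55 = 1·33 + 22; 33 = 1·22 + 11; 22 = 2·11 + 0 → gcd = 11; 330 = 11·30.
Back-substitution yields 1892·(-82) + 2387·(65) = 11, so one solution is m = -82·30 = -2460, n = 65·30 = 1950.
Solutions in m differ by 2387/11 = 217; the one in [0, 217) is -2460 mod 217 = 144.

144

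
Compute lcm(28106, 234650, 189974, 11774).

lcm(28106, 234650) = 28106·234650/gcd = 6595072900/26 = 253656650
lcm(253656650, 189974) = 253656650·189974/gcd = 48188168427100/94 = 512640089650
lcm(512640089650, 11774) = 512640089650·11774/gcd = 6035824415539100/2 = 3017912207769550

3017912207769550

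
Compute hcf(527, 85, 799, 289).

17

gcd(527, 85): 527 = 6·85 + 17; 85 = 5·17 + 0 → 17
gcd(17, 799): 799 = 47·17 + 0 → 17
gcd(17, 289): 289 = 17·17 + 0 → 17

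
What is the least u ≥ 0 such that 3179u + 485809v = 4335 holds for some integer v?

307

Reduce mod 485809: 3179u ≡ 4335 (mod 485809). With g = gcd(3179, 485809) = 289 dividing 4335, divide through: 11u ≡ 15 (mod 1681).
Since gcd(11, 1681) = 1, u ≡ 15·(11)⁻¹ ≡ 307 (mod 1681). Smallest non-negative: 307.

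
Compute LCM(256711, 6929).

gcd first: 256711 = 37·6929 + 338; 6929 = 20·338 + 169; 338 = 2·169 + 0 → gcd = 169
lcm = 256711·6929/gcd = 1778750519/169 = 10525151

10525151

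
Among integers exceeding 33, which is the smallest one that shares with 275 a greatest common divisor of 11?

44

275 = 11·25. Any k with gcd(k, 275) = 11 is a multiple of 11, say 11s, with s coprime to 25.
Need s > 33/11, so s ≥ 4. First s ≥ 4 with gcd(s, 25) = 1 is s = 4. Thus k = 11·4 = 44.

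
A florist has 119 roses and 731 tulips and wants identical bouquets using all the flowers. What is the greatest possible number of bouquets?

Euclid: 731 = 6·119 + 17; 119 = 7·17 + 0. Last nonzero remainder: 17.

17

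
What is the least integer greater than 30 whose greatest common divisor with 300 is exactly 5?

35

Multiples of 5 above 30: 5·7, 5·8, … . Need the cofactor coprime to 300/5 = 60.
Checking s = 7, 8, … the first with gcd(s, 60) = 1 is s = 7, giving 35.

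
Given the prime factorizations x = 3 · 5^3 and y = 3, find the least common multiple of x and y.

max exponent per prime: 3 · 5^3 = 375

375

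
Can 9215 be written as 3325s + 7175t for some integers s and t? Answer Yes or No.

By Bézout, 3325s + 7175t = 9215 has integer solutions iff gcd(3325, 7175) | 9215.
Euclid: 7175 = 2·3325 + 525; 3325 = 6·525 + 175; 525 = 3·175 + 0. gcd = 175; 9215 mod 175 = 115. No.

No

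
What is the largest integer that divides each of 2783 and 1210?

Euclid: 2783 = 2·1210 + 363; 1210 = 3·363 + 121; 363 = 3·121 + 0. Last nonzero remainder: 121.

121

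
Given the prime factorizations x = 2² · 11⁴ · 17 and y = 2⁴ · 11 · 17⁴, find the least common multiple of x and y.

19565295376

max exponent per prime: 2⁴ · 11⁴ · 17⁴ = 19565295376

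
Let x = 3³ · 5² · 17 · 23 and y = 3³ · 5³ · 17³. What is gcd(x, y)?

11475

min exponent per shared prime: 3³ · 5² · 17 = 11475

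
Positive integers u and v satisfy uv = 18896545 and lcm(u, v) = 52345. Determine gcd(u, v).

From gcd × lcm = uv: gcd = 18896545 / 52345 = 361.

361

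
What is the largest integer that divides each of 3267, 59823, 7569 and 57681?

3267 = 3³ · 11²; 59823 = 3² · 17² · 23; 7569 = 3² · 29²; 57681 = 3² · 13 · 17 · 29
gcd takes min exponent of each prime: 3² = 9

9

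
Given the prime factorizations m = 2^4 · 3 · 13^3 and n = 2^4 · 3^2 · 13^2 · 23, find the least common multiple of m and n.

max exponent per prime: 2^4 · 3^2 · 13^3 · 23 = 7276464

7276464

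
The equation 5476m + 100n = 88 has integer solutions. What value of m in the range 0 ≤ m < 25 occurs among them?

13

Euclid: 5476 = 54·100 + 76; 100 = 1·76 + 24; 76 = 3·24 + 4; 24 = 6·4 + 0 → gcd = 4; 88 = 4·22.
Back-substitution yields 5476·(4) + 100·(-219) = 4, so one solution is m = 4·22 = 88, n = -219·22 = -4818.
Solutions in m differ by 100/4 = 25; the one in [0, 25) is 88 mod 25 = 13.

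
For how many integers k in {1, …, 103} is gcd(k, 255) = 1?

52

Prime factors of 255: 3, 5, 17. Count integers ≤ 103 divisible by none of them.
By inclusion–exclusion: 103 − ⌊103/3⌋ − ⌊103/5⌋ − ⌊103/17⌋ + ⌊103/15⌋ + ⌊103/51⌋ + ⌊103/85⌋ − ⌊103/255⌋ = 52.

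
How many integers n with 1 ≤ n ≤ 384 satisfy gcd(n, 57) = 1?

57 = 3·19. Inclusion–exclusion on these primes:
384 − ⌊384/3⌋ − ⌊384/19⌋ + ⌊384/57⌋ = 242

242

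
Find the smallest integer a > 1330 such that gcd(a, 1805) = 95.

1805 = 95·19. Any a with gcd(a, 1805) = 95 is a multiple of 95, say 95s, with s coprime to 19.
Need s > 1330/95, so s ≥ 15. First s ≥ 15 with gcd(s, 19) = 1 is s = 15. Thus a = 95·15 = 1425.

1425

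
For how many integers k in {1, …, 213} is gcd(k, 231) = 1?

111

Prime factors of 231: 3, 7, 11. Count integers ≤ 213 divisible by none of them.
By inclusion–exclusion: 213 − ⌊213/3⌋ − ⌊213/7⌋ − ⌊213/11⌋ + ⌊213/21⌋ + ⌊213/33⌋ + ⌊213/77⌋ − ⌊213/231⌋ = 111.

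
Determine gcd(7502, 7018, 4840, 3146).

gcd(7502, 7018): 7502 = 1·7018 + 484; 7018 = 14·484 + 242; 484 = 2·242 + 0 → 242
gcd(242, 4840): 4840 = 20·242 + 0 → 242
gcd(242, 3146): 3146 = 13·242 + 0 → 242

242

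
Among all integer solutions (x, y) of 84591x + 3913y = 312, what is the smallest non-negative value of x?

gcd(84591, 3913) = 13 (Euclid: 84591 = 21·3913 + 2418; 3913 = 1·2418 + 1495; 2418 = 1·1495 + 923; 1495 = 1·923 + 572; 923 = 1·572 + 351; 572 = 1·351 + 221; 351 = 1·221 + 130; 221 = 1·130 + 91; 130 = 1·91 + 39; 91 = 2·39 + 13; 39 = 3·13 + 0), and 13 | 312.
Extended Euclid: 84591·(-89) + 3913·(1924) = 13. Scale by 24: x₀ = -2136.
General solution x = x₀ + 301t; reducing mod 301 gives x = 272 (and y = -5880).

272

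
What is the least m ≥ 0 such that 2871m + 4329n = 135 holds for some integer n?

gcd(2871, 4329) = 9 (Euclid: 4329 = 1·2871 + 1458; 2871 = 1·1458 + 1413; 1458 = 1·1413 + 45; 1413 = 31·45 + 18; 45 = 2·18 + 9; 18 = 2·9 + 0), and 9 | 135.
Extended Euclid: 2871·(-193) + 4329·(128) = 9. Scale by 15: m₀ = -2895.
General solution m = m₀ + 481t; reducing mod 481 gives m = 472 (and n = -313).

472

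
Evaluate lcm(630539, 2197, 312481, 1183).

630539 = 7 · 13³ · 41; 2197 = 13³; 312481 = 13² · 43²; 1183 = 7 · 13²
lcm takes max exponent of each prime: 7 · 13³ · 41 · 43² = 1165866611

1165866611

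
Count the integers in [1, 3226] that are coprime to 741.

Prime factors of 741: 3, 13, 19. Count integers ≤ 3226 divisible by none of them.
By inclusion–exclusion: 3226 − ⌊3226/3⌋ − ⌊3226/13⌋ − ⌊3226/19⌋ + ⌊3226/39⌋ + ⌊3226/57⌋ + ⌊3226/247⌋ − ⌊3226/741⌋ = 1881.

1881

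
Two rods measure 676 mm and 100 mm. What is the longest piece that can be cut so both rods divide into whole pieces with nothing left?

676 = 2² · 13²
100 = 2² · 5²
Common: 2² = 4

4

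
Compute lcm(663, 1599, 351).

663 = 3 · 13 · 17; 1599 = 3 · 13 · 41; 351 = 3³ · 13
lcm takes max exponent of each prime: 3³ · 13 · 17 · 41 = 244647

244647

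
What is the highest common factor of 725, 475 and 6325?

gcd(725, 475): 725 = 1·475 + 250; 475 = 1·250 + 225; 250 = 1·225 + 25; 225 = 9·25 + 0 → 25
gcd(25, 6325): 6325 = 253·25 + 0 → 25

25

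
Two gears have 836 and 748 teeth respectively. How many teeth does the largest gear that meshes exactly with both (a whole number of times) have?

44

Euclid: 836 = 1·748 + 88; 748 = 8·88 + 44; 88 = 2·44 + 0. Last nonzero remainder: 44.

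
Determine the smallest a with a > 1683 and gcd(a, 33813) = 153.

33813 = 153·221. Any a with gcd(a, 33813) = 153 is a multiple of 153, say 153s, with s coprime to 221.
Need s > 1683/153, so s ≥ 12. First s ≥ 12 with gcd(s, 221) = 1 is s = 12. Thus a = 153·12 = 1836.

1836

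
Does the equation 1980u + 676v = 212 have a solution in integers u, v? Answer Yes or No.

Yes

By Bézout, 1980u + 676v = 212 has integer solutions iff gcd(1980, 676) | 212.
Euclid: 1980 = 2·676 + 628; 676 = 1·628 + 48; 628 = 13·48 + 4; 48 = 12·4 + 0. gcd = 4; 212 mod 4 = 0. Yes.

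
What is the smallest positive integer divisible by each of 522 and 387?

22446

522 = 2 · 3² · 29; 387 = 3² · 43
max exponents: 2 · 3² · 29 · 43 = 22446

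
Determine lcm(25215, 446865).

gcd first: 446865 = 17·25215 + 18210; 25215 = 1·18210 + 7005; 18210 = 2·7005 + 4200; 7005 = 1·4200 + 2805; 4200 = 1·2805 + 1395; 2805 = 2·1395 + 15; 1395 = 93·15 + 0 → gcd = 15
lcm = 25215·446865/gcd = 11267700975/15 = 751180065

751180065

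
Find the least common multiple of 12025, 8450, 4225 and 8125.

7816250

12025 = 5² · 13 · 37; 8450 = 2 · 5² · 13²; 4225 = 5² · 13²; 8125 = 5⁴ · 13
lcm takes max exponent of each prime: 2 · 5⁴ · 13² · 37 = 7816250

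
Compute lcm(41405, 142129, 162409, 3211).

41405 = 5 · 7² · 13²; 142129 = 13² · 29²; 162409 = 13² · 31²; 3211 = 13² · 19
lcm takes max exponent of each prime: 5 · 7² · 13² · 19 · 29² · 31² = 635807685695

635807685695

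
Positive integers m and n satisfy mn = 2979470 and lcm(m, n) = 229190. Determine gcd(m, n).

13

From gcd × lcm = mn: gcd = 2979470 / 229190 = 13.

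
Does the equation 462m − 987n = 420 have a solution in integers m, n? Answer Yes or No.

Yes

By Bézout, 462m − 987n = 420 has integer solutions iff gcd(462, 987) | 420.
Euclid: 987 = 2·462 + 63; 462 = 7·63 + 21; 63 = 3·21 + 0. gcd = 21; 420 mod 21 = 0. Yes.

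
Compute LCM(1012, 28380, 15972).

1012 = 2² · 11 · 23; 28380 = 2² · 3 · 5 · 11 · 43; 15972 = 2² · 3 · 11³
lcm takes max exponent of each prime: 2² · 3 · 5 · 11³ · 23 · 43 = 78981540

78981540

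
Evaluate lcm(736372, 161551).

736372 = 2² · 7² · 13 · 17²; 161551 = 13 · 17² · 43
max exponents: 2² · 7² · 13 · 17² · 43 = 31663996

31663996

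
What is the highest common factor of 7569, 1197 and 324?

gcd(7569, 1197): 7569 = 6·1197 + 387; 1197 = 3·387 + 36; 387 = 10·36 + 27; 36 = 1·27 + 9; 27 = 3·9 + 0 → 9
gcd(9, 324): 324 = 36·9 + 0 → 9

9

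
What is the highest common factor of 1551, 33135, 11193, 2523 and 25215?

3

1551 = 3 · 11 · 47; 33135 = 3 · 5 · 47²; 11193 = 3 · 7 · 13 · 41; 2523 = 3 · 29²; 25215 = 3 · 5 · 41²
gcd takes min exponent of each prime: 3 = 3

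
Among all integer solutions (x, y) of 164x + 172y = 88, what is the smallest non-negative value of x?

32

Reduce mod 172: 164x ≡ 88 (mod 172). With g = gcd(164, 172) = 4 dividing 88, divide through: 41x ≡ 22 (mod 43).
Since gcd(41, 43) = 1, x ≡ 22·(41)⁻¹ ≡ 32 (mod 43). Smallest non-negative: 32.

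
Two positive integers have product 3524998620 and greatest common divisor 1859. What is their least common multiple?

Since gcd(m,n)·lcm(m,n) = mn, lcm = 3524998620/1859 = 1896180.

1896180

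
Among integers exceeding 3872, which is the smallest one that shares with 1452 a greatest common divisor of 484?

1452 = 484·3. Any k with gcd(k, 1452) = 484 is a multiple of 484, say 484s, with s coprime to 3.
Need s > 3872/484, so s ≥ 9. First s ≥ 9 with gcd(s, 3) = 1 is s = 10. Thus k = 484·10 = 4840.

4840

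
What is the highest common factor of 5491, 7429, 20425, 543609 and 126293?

gcd(5491, 7429): 7429 = 1·5491 + 1938; 5491 = 2·1938 + 1615; 1938 = 1·1615 + 323; 1615 = 5·323 + 0 → 323
gcd(323, 20425): 20425 = 63·323 + 76; 323 = 4·76 + 19; 76 = 4·19 + 0 → 19
gcd(19, 543609): 543609 = 28611·19 + 0 → 19
gcd(19, 126293): 126293 = 6647·19 + 0 → 19

19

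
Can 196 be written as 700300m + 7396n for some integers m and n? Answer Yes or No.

Yes

gcd(700300, 7396): 700300 = 94·7396 + 5076; 7396 = 1·5076 + 2320; 5076 = 2·2320 + 436; 2320 = 5·436 + 140; 436 = 3·140 + 16; 140 = 8·16 + 12; 16 = 1·12 + 4; 12 = 3·4 + 0 → 4
4 divides 196, so a solution exists.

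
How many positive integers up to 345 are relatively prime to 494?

152

Prime factors of 494: 2, 13, 19. Count integers ≤ 345 divisible by none of them.
By inclusion–exclusion: 345 − ⌊345/2⌋ − ⌊345/13⌋ − ⌊345/19⌋ + ⌊345/26⌋ + ⌊345/38⌋ + ⌊345/247⌋ − ⌊345/494⌋ = 152.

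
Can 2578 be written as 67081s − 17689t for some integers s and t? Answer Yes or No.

By Bézout, 67081s − 17689t = 2578 has integer solutions iff gcd(67081, 17689) | 2578.
Euclid: 67081 = 3·17689 + 14014; 17689 = 1·14014 + 3675; 14014 = 3·3675 + 2989; 3675 = 1·2989 + 686; 2989 = 4·686 + 245; 686 = 2·245 + 196; 245 = 1·196 + 49; 196 = 4·49 + 0. gcd = 49; 2578 mod 49 = 30. No.

No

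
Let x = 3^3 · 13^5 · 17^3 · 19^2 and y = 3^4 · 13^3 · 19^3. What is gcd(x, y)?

21414159

min exponent per shared prime: 3^3 · 13^3 · 19^2 = 21414159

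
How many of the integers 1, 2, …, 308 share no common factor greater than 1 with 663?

Prime factors of 663: 3, 13, 17. Count integers ≤ 308 divisible by none of them.
By inclusion–exclusion: 308 − ⌊308/3⌋ − ⌊308/13⌋ − ⌊308/17⌋ + ⌊308/39⌋ + ⌊308/51⌋ + ⌊308/221⌋ − ⌊308/663⌋ = 179.

179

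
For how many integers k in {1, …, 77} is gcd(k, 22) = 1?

35

22 = 2·11. Inclusion–exclusion on these primes:
77 − ⌊77/2⌋ − ⌊77/11⌋ + ⌊77/22⌋ = 35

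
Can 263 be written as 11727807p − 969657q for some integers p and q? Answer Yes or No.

No

By Bézout, 11727807p − 969657q = 263 has integer solutions iff gcd(11727807, 969657) | 263.
Euclid: 11727807 = 12·969657 + 91923; 969657 = 10·91923 + 50427; 91923 = 1·50427 + 41496; 50427 = 1·41496 + 8931; 41496 = 4·8931 + 5772; 8931 = 1·5772 + 3159; 5772 = 1·3159 + 2613; 3159 = 1·2613 + 546; 2613 = 4·546 + 429; 546 = 1·429 + 117; 429 = 3·117 + 78; 117 = 1·78 + 39; 78 = 2·39 + 0. gcd = 39; 263 mod 39 = 29. No.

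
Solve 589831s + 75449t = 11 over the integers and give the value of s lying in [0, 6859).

gcd(589831, 75449) = 11 (Euclid: 589831 = 7·75449 + 61688; 75449 = 1·61688 + 13761; 61688 = 4·13761 + 6644; 13761 = 2·6644 + 473; 6644 = 14·473 + 22; 473 = 21·22 + 11; 22 = 2·11 + 0), and 11 | 11.
Extended Euclid: 589831·(-3350) + 75449·(26189) = 11. Scale by 1: s₀ = -3350.
General solution s = s₀ + 6859k; reducing mod 6859 gives s = 3509 (and t = -27432).

3509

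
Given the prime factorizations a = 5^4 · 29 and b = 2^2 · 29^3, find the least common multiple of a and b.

max exponent per prime: 2^2 · 5^4 · 29^3 = 60972500

60972500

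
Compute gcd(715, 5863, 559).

gcd(715, 5863): 5863 = 8·715 + 143; 715 = 5·143 + 0 → 143
gcd(143, 559): 559 = 3·143 + 130; 143 = 1·130 + 13; 130 = 10·13 + 0 → 13

13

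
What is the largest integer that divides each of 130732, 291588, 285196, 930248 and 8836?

gcd(130732, 291588): 291588 = 2·130732 + 30124; 130732 = 4·30124 + 10236; 30124 = 2·10236 + 9652; 10236 = 1·9652 + 584; 9652 = 16·584 + 308; 584 = 1·308 + 276; 308 = 1·276 + 32; 276 = 8·32 + 20; 32 = 1·20 + 12; 20 = 1·12 + 8; 12 = 1·8 + 4; 8 = 2·4 + 0 → 4
gcd(4, 285196): 285196 = 71299·4 + 0 → 4
gcd(4, 930248): 930248 = 232562·4 + 0 → 4
gcd(4, 8836): 8836 = 2209·4 + 0 → 4

4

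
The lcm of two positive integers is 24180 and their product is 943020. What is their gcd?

gcd·lcm = product, so gcd = 943020/24180 = 39.

39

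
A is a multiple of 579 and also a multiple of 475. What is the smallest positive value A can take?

275025

579 = 3 · 193; 475 = 5² · 19
max exponents: 3 · 5² · 19 · 193 = 275025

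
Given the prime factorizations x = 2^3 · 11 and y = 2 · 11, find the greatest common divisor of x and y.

min exponent per shared prime: 2 · 11 = 22

22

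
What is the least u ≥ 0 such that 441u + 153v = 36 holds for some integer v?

15

Reduce mod 153: 441u ≡ 36 (mod 153). With g = gcd(441, 153) = 9 dividing 36, divide through: 49u ≡ 4 (mod 17).
Since gcd(49, 17) = 1, u ≡ 4·(49)⁻¹ ≡ 15 (mod 17). Smallest non-negative: 15.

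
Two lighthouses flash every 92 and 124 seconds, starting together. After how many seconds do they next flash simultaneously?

92 = 2² · 23; 124 = 2² · 31
max exponents: 2² · 23 · 31 = 2852

2852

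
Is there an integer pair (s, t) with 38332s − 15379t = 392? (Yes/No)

gcd(38332, 15379): 38332 = 2·15379 + 7574; 15379 = 2·7574 + 231; 7574 = 32·231 + 182; 231 = 1·182 + 49; 182 = 3·49 + 35; 49 = 1·35 + 14; 35 = 2·14 + 7; 14 = 2·7 + 0 → 7
7 divides 392, so a solution exists.

Yes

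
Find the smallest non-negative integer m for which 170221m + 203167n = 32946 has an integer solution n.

Reduce mod 203167: 170221m ≡ 32946 (mod 203167). With g = gcd(170221, 203167) = 5491 dividing 32946, divide through: 31m ≡ 6 (mod 37).
Since gcd(31, 37) = 1, m ≡ 6·(31)⁻¹ ≡ 36 (mod 37). Smallest non-negative: 36.

36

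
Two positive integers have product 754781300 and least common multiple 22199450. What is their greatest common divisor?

34

From gcd × lcm = ab: gcd = 754781300 / 22199450 = 34.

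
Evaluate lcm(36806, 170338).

447818602

36806 = 2 · 7 · 11 · 239; 170338 = 2 · 7 · 23³
max exponents: 2 · 7 · 11 · 23³ · 239 = 447818602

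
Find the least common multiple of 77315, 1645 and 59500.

77315 = 5 · 7 · 47²; 1645 = 5 · 7 · 47; 59500 = 2² · 5³ · 7 · 17
lcm takes max exponent of each prime: 2² · 5³ · 7 · 17 · 47² = 131435500

131435500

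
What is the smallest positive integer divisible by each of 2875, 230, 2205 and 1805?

2875 = 5³ · 23; 230 = 2 · 5 · 23; 2205 = 3² · 5 · 7²; 1805 = 5 · 19²
lcm takes max exponent of each prime: 2 · 3² · 5³ · 7² · 19² · 23 = 915405750

915405750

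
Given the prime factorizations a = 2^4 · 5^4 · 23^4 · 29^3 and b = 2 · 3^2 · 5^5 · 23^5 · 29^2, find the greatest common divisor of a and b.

min exponent per shared prime: 2 · 5^4 · 23^4 · 29^2 = 294182851250

294182851250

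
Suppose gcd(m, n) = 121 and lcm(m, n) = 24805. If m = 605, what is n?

m·n = gcd·lcm = 121·24805 = 3001405, so n = 3001405/605 = 4961.

4961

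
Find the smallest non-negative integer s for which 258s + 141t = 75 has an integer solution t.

Euclid: 258 = 1·141 + 117; 141 = 1·117 + 24; 117 = 4·24 + 21; 24 = 1·21 + 3; 21 = 7·3 + 0 → gcd = 3; 75 = 3·25.
Back-substitution yields 258·(-6) + 141·(11) = 3, so one solution is s = -6·25 = -150, t = 11·25 = 275.
Solutions in s differ by 141/3 = 47; the one in [0, 47) is -150 mod 47 = 38.

38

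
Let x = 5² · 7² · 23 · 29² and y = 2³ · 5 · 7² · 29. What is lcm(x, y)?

max exponent per prime: 2³ · 5² · 7² · 23 · 29² = 189561400

189561400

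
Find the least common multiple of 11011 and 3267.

297297

11011 = 7 · 11² · 13; 3267 = 3³ · 11²
max exponents: 3³ · 7 · 11² · 13 = 297297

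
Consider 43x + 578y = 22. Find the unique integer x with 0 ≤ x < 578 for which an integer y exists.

Euclid: 578 = 13·43 + 19; 43 = 2·19 + 5; 19 = 3·5 + 4; 5 = 1·4 + 1; 4 = 4·1 + 0 → gcd = 1; 22 = 1·22.
Back-substitution yields 43·(121) + 578·(-9) = 1, so one solution is x = 121·22 = 2662, y = -9·22 = -198.
Solutions in x differ by 578/1 = 578; the one in [0, 578) is 2662 mod 578 = 350.

350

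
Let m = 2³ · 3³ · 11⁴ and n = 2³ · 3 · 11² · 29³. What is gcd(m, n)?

2904

min exponent per shared prime: 2³ · 3 · 11² = 2904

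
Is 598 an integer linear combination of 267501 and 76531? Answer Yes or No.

By Bézout, 267501m − 76531n = 598 has integer solutions iff gcd(267501, 76531) | 598.
Euclid: 267501 = 3·76531 + 37908; 76531 = 2·37908 + 715; 37908 = 53·715 + 13; 715 = 55·13 + 0. gcd = 13; 598 mod 13 = 0. Yes.

Yes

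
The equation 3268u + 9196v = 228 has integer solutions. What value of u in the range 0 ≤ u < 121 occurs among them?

107

Euclid: 9196 = 2·3268 + 2660; 3268 = 1·2660 + 608; 2660 = 4·608 + 228; 608 = 2·228 + 152; 228 = 1·152 + 76; 152 = 2·76 + 0 → gcd = 76; 228 = 76·3.
Back-substitution yields 3268·(-45) + 9196·(16) = 76, so one solution is u = -45·3 = -135, v = 16·3 = 48.
Solutions in u differ by 9196/76 = 121; the one in [0, 121) is -135 mod 121 = 107.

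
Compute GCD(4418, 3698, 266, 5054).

gcd(4418, 3698): 4418 = 1·3698 + 720; 3698 = 5·720 + 98; 720 = 7·98 + 34; 98 = 2·34 + 30; 34 = 1·30 + 4; 30 = 7·4 + 2; 4 = 2·2 + 0 → 2
gcd(2, 266): 266 = 133·2 + 0 → 2
gcd(2, 5054): 5054 = 2527·2 + 0 → 2

2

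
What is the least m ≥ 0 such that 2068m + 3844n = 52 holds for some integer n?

gcd(2068, 3844) = 4 (Euclid: 3844 = 1·2068 + 1776; 2068 = 1·1776 + 292; 1776 = 6·292 + 24; 292 = 12·24 + 4; 24 = 6·4 + 0), and 4 | 52.
Extended Euclid: 2068·(158) + 3844·(-85) = 4. Scale by 13: m₀ = 2054.
General solution m = m₀ + 961t; reducing mod 961 gives m = 132 (and n = -71).

132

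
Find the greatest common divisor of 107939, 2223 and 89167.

247

gcd(107939, 2223): 107939 = 48·2223 + 1235; 2223 = 1·1235 + 988; 1235 = 1·988 + 247; 988 = 4·247 + 0 → 247
gcd(247, 89167): 89167 = 361·247 + 0 → 247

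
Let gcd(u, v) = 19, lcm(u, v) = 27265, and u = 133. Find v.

3895

u·v = gcd·lcm = 19·27265 = 518035, so v = 518035/133 = 3895.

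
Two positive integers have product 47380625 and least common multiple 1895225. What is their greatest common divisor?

25

gcd·lcm = product, so gcd = 47380625/1895225 = 25.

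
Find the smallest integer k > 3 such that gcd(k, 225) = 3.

6

gcd(k, 225) = 3 forces 3 | k; write k = 3s. Then gcd(3s, 3·75) = 3·gcd(s, 75), so need gcd(s, 75) = 1.
3s > 3 gives s ≥ 2. The least s ≥ 2 coprime to 75 is 2, so k = 3·2 = 6.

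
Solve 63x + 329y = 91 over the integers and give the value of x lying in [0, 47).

gcd(63, 329) = 7 (Euclid: 329 = 5·63 + 14; 63 = 4·14 + 7; 14 = 2·7 + 0), and 7 | 91.
Extended Euclid: 63·(21) + 329·(-4) = 7. Scale by 13: x₀ = 273.
General solution x = x₀ + 47t; reducing mod 47 gives x = 38 (and y = -7).

38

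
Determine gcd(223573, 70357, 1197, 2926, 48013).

133

223573 = 7 · 19 · 41²; 70357 = 7 · 19 · 23²; 1197 = 3² · 7 · 19; 2926 = 2 · 7 · 11 · 19; 48013 = 7 · 19³
gcd takes min exponent of each prime: 7 · 19 = 133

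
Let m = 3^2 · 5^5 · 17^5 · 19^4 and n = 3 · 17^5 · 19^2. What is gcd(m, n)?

1537705131

min exponent per shared prime: 3 · 17^5 · 19^2 = 1537705131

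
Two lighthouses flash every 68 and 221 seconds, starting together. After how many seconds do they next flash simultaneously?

884

68 = 2² · 17; 221 = 13 · 17
max exponents: 2² · 13 · 17 = 884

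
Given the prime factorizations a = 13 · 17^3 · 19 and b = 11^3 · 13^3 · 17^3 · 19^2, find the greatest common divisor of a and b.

1213511

min exponent per shared prime: 13 · 17^3 · 19 = 1213511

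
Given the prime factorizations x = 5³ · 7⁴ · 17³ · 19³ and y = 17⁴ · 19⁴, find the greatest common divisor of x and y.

min exponent per shared prime: 17³ · 19³ = 33698267

33698267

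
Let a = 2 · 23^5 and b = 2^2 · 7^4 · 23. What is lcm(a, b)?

max exponent per prime: 2^2 · 7^4 · 23^5 = 61814638172

61814638172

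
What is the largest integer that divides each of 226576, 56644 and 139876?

1156

226576 = 2⁴ · 7² · 17²; 56644 = 2² · 7² · 17²; 139876 = 2² · 11² · 17²
gcd takes min exponent of each prime: 2² · 17² = 1156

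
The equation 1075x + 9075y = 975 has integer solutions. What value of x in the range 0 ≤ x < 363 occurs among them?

60

Reduce mod 9075: 1075x ≡ 975 (mod 9075). With g = gcd(1075, 9075) = 25 dividing 975, divide through: 43x ≡ 39 (mod 363).
Since gcd(43, 363) = 1, x ≡ 39·(43)⁻¹ ≡ 60 (mod 363). Smallest non-negative: 60.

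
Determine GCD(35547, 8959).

289

35547 = 3 · 17² · 41
8959 = 17² · 31
Common: 17² = 289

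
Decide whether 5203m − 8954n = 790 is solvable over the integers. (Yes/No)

No

By Bézout, 5203m − 8954n = 790 has integer solutions iff gcd(5203, 8954) | 790.
Euclid: 8954 = 1·5203 + 3751; 5203 = 1·3751 + 1452; 3751 = 2·1452 + 847; 1452 = 1·847 + 605; 847 = 1·605 + 242; 605 = 2·242 + 121; 242 = 2·121 + 0. gcd = 121; 790 mod 121 = 64. No.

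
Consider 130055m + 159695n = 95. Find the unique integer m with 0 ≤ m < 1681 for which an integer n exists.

264

Reduce mod 159695: 130055m ≡ 95 (mod 159695). With g = gcd(130055, 159695) = 95 dividing 95, divide through: 1369m ≡ 1 (mod 1681).
Since gcd(1369, 1681) = 1, m ≡ 1·(1369)⁻¹ ≡ 264 (mod 1681). Smallest non-negative: 264.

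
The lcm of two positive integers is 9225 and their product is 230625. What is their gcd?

gcd·lcm = product, so gcd = 230625/9225 = 25.

25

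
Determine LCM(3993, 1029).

gcd first: 3993 = 3·1029 + 906; 1029 = 1·906 + 123; 906 = 7·123 + 45; 123 = 2·45 + 33; 45 = 1·33 + 12; 33 = 2·12 + 9; 12 = 1·9 + 3; 9 = 3·3 + 0 → gcd = 3
lcm = 3993·1029/gcd = 4108797/3 = 1369599

1369599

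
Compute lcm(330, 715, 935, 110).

lcm(330, 715) = 330·715/gcd = 235950/55 = 4290
lcm(4290, 935) = 4290·935/gcd = 4011150/55 = 72930
lcm(72930, 110) = 72930·110/gcd = 8022300/110 = 72930

72930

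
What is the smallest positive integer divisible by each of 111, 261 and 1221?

106227

111 = 3 · 37; 261 = 3² · 29; 1221 = 3 · 11 · 37
lcm takes max exponent of each prime: 3² · 11 · 29 · 37 = 106227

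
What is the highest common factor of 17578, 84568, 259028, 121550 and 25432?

17578 = 2 · 11 · 17 · 47; 84568 = 2³ · 11 · 31²; 259028 = 2² · 7 · 11 · 29²; 121550 = 2 · 5² · 11 · 13 · 17; 25432 = 2³ · 11 · 17²
gcd takes min exponent of each prime: 2 · 11 = 22

22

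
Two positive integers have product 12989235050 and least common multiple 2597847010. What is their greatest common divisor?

5

gcd·lcm = product, so gcd = 12989235050/2597847010 = 5.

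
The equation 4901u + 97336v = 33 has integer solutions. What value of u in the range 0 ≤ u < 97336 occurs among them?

Euclid: 97336 = 19·4901 + 4217; 4901 = 1·4217 + 684; 4217 = 6·684 + 113; 684 = 6·113 + 6; 113 = 18·6 + 5; 6 = 1·5 + 1; 5 = 5·1 + 0 → gcd = 1; 33 = 1·33.
Back-substitution yields 4901·(16365) + 97336·(-824) = 1, so one solution is u = 16365·33 = 540045, v = -824·33 = -27192.
Solutions in u differ by 97336/1 = 97336; the one in [0, 97336) is 540045 mod 97336 = 53365.

53365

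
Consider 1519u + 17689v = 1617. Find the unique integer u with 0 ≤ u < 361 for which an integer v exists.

36

gcd(1519, 17689) = 49 (Euclid: 17689 = 11·1519 + 980; 1519 = 1·980 + 539; 980 = 1·539 + 441; 539 = 1·441 + 98; 441 = 4·98 + 49; 98 = 2·49 + 0), and 49 | 1617.
Extended Euclid: 1519·(-163) + 17689·(14) = 49. Scale by 33: u₀ = -5379.
General solution u = u₀ + 361t; reducing mod 361 gives u = 36 (and v = -3).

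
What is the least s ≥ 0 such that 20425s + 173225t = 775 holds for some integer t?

gcd(20425, 173225) = 25 (Euclid: 173225 = 8·20425 + 9825; 20425 = 2·9825 + 775; 9825 = 12·775 + 525; 775 = 1·525 + 250; 525 = 2·250 + 25; 250 = 10·25 + 0), and 25 | 775.
Extended Euclid: 20425·(-670) + 173225·(79) = 25. Scale by 31: s₀ = -20770.
General solution s = s₀ + 6929k; reducing mod 6929 gives s = 17 (and t = -2).

17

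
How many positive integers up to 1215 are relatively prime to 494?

494 = 2·13·19. Inclusion–exclusion on these primes:
1215 − ⌊1215/2⌋ − ⌊1215/13⌋ − ⌊1215/19⌋ + ⌊1215/26⌋ + ⌊1215/38⌋ + ⌊1215/247⌋ − ⌊1215/494⌋ = 531

531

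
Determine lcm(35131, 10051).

35131 = 19 · 43²; 10051 = 19 · 23²
max exponents: 19 · 23² · 43² = 18584299

18584299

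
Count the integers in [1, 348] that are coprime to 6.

Prime factors of 6: 2, 3. Count integers ≤ 348 divisible by none of them.
By inclusion–exclusion: 348 − ⌊348/2⌋ − ⌊348/3⌋ + ⌊348/6⌋ = 116.

116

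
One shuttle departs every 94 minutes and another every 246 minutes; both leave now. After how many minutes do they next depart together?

gcd first: 246 = 2·94 + 58; 94 = 1·58 + 36; 58 = 1·36 + 22; 36 = 1·22 + 14; 22 = 1·14 + 8; 14 = 1·8 + 6; 8 = 1·6 + 2; 6 = 3·2 + 0 → gcd = 2
lcm = 94·246/gcd = 23124/2 = 11562

11562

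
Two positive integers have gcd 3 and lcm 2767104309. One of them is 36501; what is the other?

227427

Using ab = gcd(a,b)·lcm(a,b) = 3·2767104309 = 8301312927, we get b = 8301312927/36501 = 227427.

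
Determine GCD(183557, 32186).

183557 = 11² · 37 · 41
32186 = 2 · 7 · 11² · 19
Common: 11² = 121

121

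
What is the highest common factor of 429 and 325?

429 = 3 · 11 · 13
325 = 5² · 13
Common: 13 = 13

13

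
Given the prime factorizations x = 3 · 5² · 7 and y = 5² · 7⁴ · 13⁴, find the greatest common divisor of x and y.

min exponent per shared prime: 5² · 7 = 175

175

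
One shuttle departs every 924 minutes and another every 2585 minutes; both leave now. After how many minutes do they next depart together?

924 = 2² · 3 · 7 · 11; 2585 = 5 · 11 · 47
max exponents: 2² · 3 · 5 · 7 · 11 · 47 = 217140

217140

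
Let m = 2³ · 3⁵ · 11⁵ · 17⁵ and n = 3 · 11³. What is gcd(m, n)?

3993

min exponent per shared prime: 3 · 11³ = 3993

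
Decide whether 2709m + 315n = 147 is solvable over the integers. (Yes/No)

By Bézout, 2709m + 315n = 147 has integer solutions iff gcd(2709, 315) | 147.
Euclid: 2709 = 8·315 + 189; 315 = 1·189 + 126; 189 = 1·126 + 63; 126 = 2·63 + 0. gcd = 63; 147 mod 63 = 21. No.

No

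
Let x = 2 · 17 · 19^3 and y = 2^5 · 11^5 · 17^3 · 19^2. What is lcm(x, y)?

173668467155744

max exponent per prime: 2^5 · 11^5 · 17^3 · 19^3 = 173668467155744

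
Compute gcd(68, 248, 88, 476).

4

gcd(68, 248): 248 = 3·68 + 44; 68 = 1·44 + 24; 44 = 1·24 + 20; 24 = 1·20 + 4; 20 = 5·4 + 0 → 4
gcd(4, 88): 88 = 22·4 + 0 → 4
gcd(4, 476): 476 = 119·4 + 0 → 4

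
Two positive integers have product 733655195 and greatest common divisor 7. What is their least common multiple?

gcd·lcm = product, so lcm = 733655195/7 = 104807885.

104807885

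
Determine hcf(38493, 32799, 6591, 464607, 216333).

39

38493 = 3² · 7 · 13 · 47; 32799 = 3 · 13 · 29²; 6591 = 3 · 13³; 464607 = 3² · 11 · 13 · 19²; 216333 = 3² · 13 · 43²
gcd takes min exponent of each prime: 3 · 13 = 39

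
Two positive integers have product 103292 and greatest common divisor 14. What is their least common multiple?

7378

For any two positive integers, gcd × lcm equals their product. Hence lcm = 103292 / 14 = 7378.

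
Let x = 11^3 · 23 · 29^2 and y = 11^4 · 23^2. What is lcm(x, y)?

6513619849

max exponent per prime: 11^4 · 23^2 · 29^2 = 6513619849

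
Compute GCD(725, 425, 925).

gcd(725, 425): 725 = 1·425 + 300; 425 = 1·300 + 125; 300 = 2·125 + 50; 125 = 2·50 + 25; 50 = 2·25 + 0 → 25
gcd(25, 925): 925 = 37·25 + 0 → 25

25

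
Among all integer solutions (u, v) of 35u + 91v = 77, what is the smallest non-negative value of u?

10

gcd(35, 91) = 7 (Euclid: 91 = 2·35 + 21; 35 = 1·21 + 14; 21 = 1·14 + 7; 14 = 2·7 + 0), and 7 | 77.
Extended Euclid: 35·(-5) + 91·(2) = 7. Scale by 11: u₀ = -55.
General solution u = u₀ + 13t; reducing mod 13 gives u = 10 (and v = -3).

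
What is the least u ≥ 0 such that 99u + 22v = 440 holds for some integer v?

Reduce mod 22: 99u ≡ 440 (mod 22). With g = gcd(99, 22) = 11 dividing 440, divide through: 9u ≡ 40 (mod 2).
Since gcd(9, 2) = 1, u ≡ 40·(9)⁻¹ ≡ 0 (mod 2). Smallest non-negative: 0.

0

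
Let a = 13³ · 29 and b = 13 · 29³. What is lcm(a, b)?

53582633

max exponent per prime: 13³ · 29³ = 53582633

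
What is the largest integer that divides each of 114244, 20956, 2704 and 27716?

gcd(114244, 20956): 114244 = 5·20956 + 9464; 20956 = 2·9464 + 2028; 9464 = 4·2028 + 1352; 2028 = 1·1352 + 676; 1352 = 2·676 + 0 → 676
gcd(676, 2704): 2704 = 4·676 + 0 → 676
gcd(676, 27716): 27716 = 41·676 + 0 → 676

676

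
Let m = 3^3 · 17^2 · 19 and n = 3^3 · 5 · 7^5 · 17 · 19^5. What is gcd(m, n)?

min exponent per shared prime: 3^3 · 17 · 19 = 8721

8721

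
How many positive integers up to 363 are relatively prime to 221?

Prime factors of 221: 13, 17. Count integers ≤ 363 divisible by none of them.
By inclusion–exclusion: 363 − ⌊363/13⌋ − ⌊363/17⌋ + ⌊363/221⌋ = 316.

316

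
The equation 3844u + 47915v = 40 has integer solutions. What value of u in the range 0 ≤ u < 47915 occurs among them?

Reduce mod 47915: 3844u ≡ 40 (mod 47915). With g = gcd(3844, 47915) = 1 dividing 40, divide through: 3844u ≡ 40 (mod 47915).
Since gcd(3844, 47915) = 1, u ≡ 40·(3844)⁻¹ ≡ 17750 (mod 47915). Smallest non-negative: 17750.

17750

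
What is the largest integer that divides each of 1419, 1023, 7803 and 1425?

3

gcd(1419, 1023): 1419 = 1·1023 + 396; 1023 = 2·396 + 231; 396 = 1·231 + 165; 231 = 1·165 + 66; 165 = 2·66 + 33; 66 = 2·33 + 0 → 33
gcd(33, 7803): 7803 = 236·33 + 15; 33 = 2·15 + 3; 15 = 5·3 + 0 → 3
gcd(3, 1425): 1425 = 475·3 + 0 → 3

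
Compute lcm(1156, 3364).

gcd first: 3364 = 2·1156 + 1052; 1156 = 1·1052 + 104; 1052 = 10·104 + 12; 104 = 8·12 + 8; 12 = 1·8 + 4; 8 = 2·4 + 0 → gcd = 4
lcm = 1156·3364/gcd = 3888784/4 = 972196

972196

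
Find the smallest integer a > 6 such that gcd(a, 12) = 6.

Multiples of 6 above 6: 6·2, 6·3, … . Need the cofactor coprime to 12/6 = 2.
Checking s = 2, 3, … the first with gcd(s, 2) = 1 is s = 3, giving 18.

18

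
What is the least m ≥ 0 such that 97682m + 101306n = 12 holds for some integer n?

gcd(97682, 101306) = 2 (Euclid: 101306 = 1·97682 + 3624; 97682 = 26·3624 + 3458; 3624 = 1·3458 + 166; 3458 = 20·166 + 138; 166 = 1·138 + 28; 138 = 4·28 + 26; 28 = 1·26 + 2; 26 = 13·2 + 0), and 2 | 12.
Extended Euclid: 97682·(-3662) + 101306·(3531) = 2. Scale by 6: m₀ = -21972.
General solution m = m₀ + 50653t; reducing mod 50653 gives m = 28681 (and n = -27655).

28681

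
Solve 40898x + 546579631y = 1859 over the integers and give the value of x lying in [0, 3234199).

Euclid: 546579631 = 13364·40898 + 18759; 40898 = 2·18759 + 3380; 18759 = 5·3380 + 1859; 3380 = 1·1859 + 1521; 1859 = 1·1521 + 338; 1521 = 4·338 + 169; 338 = 2·169 + 0 → gcd = 169; 1859 = 169·11.
Back-substitution yields 40898·(1456726) + 546579631·(-109) = 169, so one solution is x = 1456726·11 = 16023986, y = -109·11 = -1199.
Solutions in x differ by 546579631/169 = 3234199; the one in [0, 3234199) is 16023986 mod 3234199 = 3087190.

3087190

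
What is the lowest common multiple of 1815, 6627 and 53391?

lcm(1815, 6627) = 1815·6627/gcd = 12028005/3 = 4009335
lcm(4009335, 53391) = 4009335·53391/gcd = 214062404985/3 = 71354134995

71354134995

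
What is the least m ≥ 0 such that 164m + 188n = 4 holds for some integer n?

Reduce mod 188: 164m ≡ 4 (mod 188). With g = gcd(164, 188) = 4 dividing 4, divide through: 41m ≡ 1 (mod 47).
Since gcd(41, 47) = 1, m ≡ 1·(41)⁻¹ ≡ 39 (mod 47). Smallest non-negative: 39.

39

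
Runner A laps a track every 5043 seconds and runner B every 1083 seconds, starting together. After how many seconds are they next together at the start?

1820523

gcd first: 5043 = 4·1083 + 711; 1083 = 1·711 + 372; 711 = 1·372 + 339; 372 = 1·339 + 33; 339 = 10·33 + 9; 33 = 3·9 + 6; 9 = 1·6 + 3; 6 = 2·3 + 0 → gcd = 3
lcm = 5043·1083/gcd = 5461569/3 = 1820523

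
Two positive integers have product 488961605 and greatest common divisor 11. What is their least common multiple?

44451055

gcd·lcm = product, so lcm = 488961605/11 = 44451055.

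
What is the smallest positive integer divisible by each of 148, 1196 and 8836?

97752668

148 = 2² · 37; 1196 = 2² · 13 · 23; 8836 = 2² · 47²
lcm takes max exponent of each prime: 2² · 13 · 23 · 37 · 47² = 97752668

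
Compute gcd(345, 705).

15

Euclid: 705 = 2·345 + 15; 345 = 23·15 + 0. Last nonzero remainder: 15.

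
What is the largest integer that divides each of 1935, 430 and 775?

gcd(1935, 430): 1935 = 4·430 + 215; 430 = 2·215 + 0 → 215
gcd(215, 775): 775 = 3·215 + 130; 215 = 1·130 + 85; 130 = 1·85 + 45; 85 = 1·45 + 40; 45 = 1·40 + 5; 40 = 8·5 + 0 → 5

5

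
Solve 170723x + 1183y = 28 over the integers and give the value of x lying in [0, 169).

Euclid: 170723 = 144·1183 + 371; 1183 = 3·371 + 70; 371 = 5·70 + 21; 70 = 3·21 + 7; 21 = 3·7 + 0 → gcd = 7; 28 = 7·4.
Back-substitution yields 170723·(-51) + 1183·(7360) = 7, so one solution is x = -51·4 = -204, y = 7360·4 = 29440.
Solutions in x differ by 1183/7 = 169; the one in [0, 169) is -204 mod 169 = 134.

134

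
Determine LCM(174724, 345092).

gcd first: 345092 = 1·174724 + 170368; 174724 = 1·170368 + 4356; 170368 = 39·4356 + 484; 4356 = 9·484 + 0 → gcd = 484
lcm = 174724·345092/gcd = 60295854608/484 = 124578212

124578212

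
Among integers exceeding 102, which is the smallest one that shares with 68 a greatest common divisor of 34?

Multiples of 34 above 102: 34·4, 34·5, … . Need the cofactor coprime to 68/34 = 2.
Checking s = 4, 5, … the first with gcd(s, 2) = 1 is s = 5, giving 170.

170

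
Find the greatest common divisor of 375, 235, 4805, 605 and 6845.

gcd(375, 235): 375 = 1·235 + 140; 235 = 1·140 + 95; 140 = 1·95 + 45; 95 = 2·45 + 5; 45 = 9·5 + 0 → 5
gcd(5, 4805): 4805 = 961·5 + 0 → 5
gcd(5, 605): 605 = 121·5 + 0 → 5
gcd(5, 6845): 6845 = 1369·5 + 0 → 5

5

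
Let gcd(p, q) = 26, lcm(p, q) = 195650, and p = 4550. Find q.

1118

p·q = gcd·lcm = 26·195650 = 5086900, so q = 5086900/4550 = 1118.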